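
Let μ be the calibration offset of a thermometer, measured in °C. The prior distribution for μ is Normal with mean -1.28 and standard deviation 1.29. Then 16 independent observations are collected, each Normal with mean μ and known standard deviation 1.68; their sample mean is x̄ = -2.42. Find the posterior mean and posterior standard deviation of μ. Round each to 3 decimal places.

With known σ, the Normal prior is conjugate. Weight on the data is w = (n/σ²)/(n/σ² + 1/τ₀²) = 5.66893/(5.66893+0.600925) = 0.90416.
Posterior mean = w·x̄ + (1−w)·μ₀ = 0.90416·-2.42 + 0.095844·-1.28 = -2.311. Posterior variance = 1/(5.66893+0.600925) = 0.159493, so SD = 0.399.

Posterior mean ≈ -2.311; posterior SD ≈ 0.399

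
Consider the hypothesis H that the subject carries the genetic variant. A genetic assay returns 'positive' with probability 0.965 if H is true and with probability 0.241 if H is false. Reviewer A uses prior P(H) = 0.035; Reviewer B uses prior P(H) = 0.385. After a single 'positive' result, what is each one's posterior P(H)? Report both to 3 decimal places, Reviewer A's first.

Reviewer A: 0.127; Reviewer B: 0.715

The likelihood ratio for a 'positive' result is 0.965/0.241 = 4.0041.
Reviewer A: prior odds 0.035/0.965 = 0.036269; posterior odds 0.14523; posterior probability 0.127.
Reviewer B: prior odds 0.385/0.615 = 0.62602; posterior odds 2.5067; posterior probability 0.715.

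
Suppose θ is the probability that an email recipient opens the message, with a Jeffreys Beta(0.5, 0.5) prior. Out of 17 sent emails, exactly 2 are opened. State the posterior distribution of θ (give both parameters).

Posterior: Beta(2.5, 15.5)

Observing 2 successes and 15 failures updates Beta(0.5, 0.5) by adding the success and failure counts to the two shape parameters: α = 0.5+2 = 2.5, β = 0.5+15 = 15.5.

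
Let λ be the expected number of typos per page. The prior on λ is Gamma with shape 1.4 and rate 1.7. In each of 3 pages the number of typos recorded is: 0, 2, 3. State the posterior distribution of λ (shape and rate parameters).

Posterior: Gamma(shape=6.4, rate=4.7)

The Poisson likelihood adds the total count to the shape and the number of exposure periods to the rate. Here ∑xᵢ = 5 and n = 3, so shape 1.4→6.4 and rate 1.7→4.7.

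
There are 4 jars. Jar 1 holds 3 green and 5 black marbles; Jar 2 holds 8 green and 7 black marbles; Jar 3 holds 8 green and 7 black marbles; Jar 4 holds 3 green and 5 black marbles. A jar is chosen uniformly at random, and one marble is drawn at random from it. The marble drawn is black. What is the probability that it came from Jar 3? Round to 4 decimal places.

Posterior probability ≈ 0.2137

Tabulate prior·likelihood by source: [1] prior 0.25, lik 0.625, product 0.1562; [2] prior 0.25, lik 0.4667, product 0.1167; [3] prior 0.25, lik 0.4667, product 0.1167; [4] prior 0.25, lik 0.625, product 0.1562.
Normalizing constant = 0.54583; the posterior for Jar 3 is its product over the sum, 0.1167/0.54583 = 0.2137.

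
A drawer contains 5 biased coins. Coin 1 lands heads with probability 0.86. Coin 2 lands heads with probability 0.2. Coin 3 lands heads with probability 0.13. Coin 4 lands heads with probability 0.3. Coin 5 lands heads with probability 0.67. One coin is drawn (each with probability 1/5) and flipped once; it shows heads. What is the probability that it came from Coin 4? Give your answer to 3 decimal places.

Posterior probability ≈ 0.139

Tabulate prior·likelihood by source: [1] prior 0.2, lik 0.86, product 0.1720; [2] prior 0.2, lik 0.2, product 0.04000; [3] prior 0.2, lik 0.13, product 0.02600; [4] prior 0.2, lik 0.3, product 0.06000; [5] prior 0.2, lik 0.67, product 0.1340.
Normalizing constant = 0.43200; the posterior for Coin 4 is its product over the sum, 0.06000/0.43200 = 0.139.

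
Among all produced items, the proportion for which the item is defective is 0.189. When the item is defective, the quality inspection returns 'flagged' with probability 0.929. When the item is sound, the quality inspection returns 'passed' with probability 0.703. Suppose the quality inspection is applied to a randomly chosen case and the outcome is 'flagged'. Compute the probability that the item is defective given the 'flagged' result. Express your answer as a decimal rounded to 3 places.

P(H | E) ≈ 0.422

Write H for 'the item is defective'. Prior odds H:¬H = 0.189/0.811 = 0.23305. For the 'flagged' outcome, the likelihood ratio is 0.929/0.297 = 3.1279.
Posterior odds = 0.23305 × 3.1279 = 0.72895, so P(H|E) = 0.72895/(1+0.72895) = 0.422.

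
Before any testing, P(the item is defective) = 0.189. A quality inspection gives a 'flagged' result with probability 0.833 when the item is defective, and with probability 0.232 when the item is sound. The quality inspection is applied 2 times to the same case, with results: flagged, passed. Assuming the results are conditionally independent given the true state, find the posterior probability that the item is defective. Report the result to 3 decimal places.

Posterior P(H) ≈ 0.154

Let H be the event that the item is defective; start with P(H) = 0.189. P('flagged'|H) = 0.833, P('flagged'|¬H) = 0.232.
Update on result 1 ('flagged'): P(H) ← 0.833·0.1890 / (0.833·0.1890 + 0.232·0.8110) = 0.15744/0.34559 = 0.4556.
Update on result 2 ('passed'): P(H) ← 0.167·0.4556 / (0.167·0.4556 + 0.768·0.5444) = 0.076079/0.49421 = 0.1539.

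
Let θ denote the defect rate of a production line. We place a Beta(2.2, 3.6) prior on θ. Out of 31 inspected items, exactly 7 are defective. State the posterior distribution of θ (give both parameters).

Observing 7 successes and 24 failures updates Beta(2.2, 3.6) by adding the success and failure counts to the two shape parameters: α = 2.2+7 = 9.2, β = 3.6+24 = 27.6.

Posterior: Beta(9.2, 27.6)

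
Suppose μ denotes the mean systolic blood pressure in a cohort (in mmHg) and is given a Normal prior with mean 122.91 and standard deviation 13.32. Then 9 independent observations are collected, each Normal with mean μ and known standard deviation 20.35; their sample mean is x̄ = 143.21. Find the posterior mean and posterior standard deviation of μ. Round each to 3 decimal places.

Posterior mean ≈ 139.029; posterior SD ≈ 6.045

Prior precision 1/τ₀² = 1/13.32² = 0.00563627; data precision n/σ² = 9/20.35² = 0.0217327.
Posterior precision = 0.00563627 + 0.0217327 = 0.0273690, giving posterior SD = 1/√0.0273690 = 6.045.
Posterior mean = (0.00563627·122.91 + 0.0217327·143.21) / 0.0273690 = 139.029.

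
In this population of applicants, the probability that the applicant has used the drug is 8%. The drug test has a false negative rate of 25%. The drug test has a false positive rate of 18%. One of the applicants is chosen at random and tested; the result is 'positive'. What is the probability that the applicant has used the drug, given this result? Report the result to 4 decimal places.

P(H | E) ≈ 0.2660

Let H be the event that the applicant has used the drug. P(H) = 0.08, so P(¬H) = 0.92. With E the 'positive' result, P(E|H) = 0.75 and P(E|¬H) = 0.18.
P(E) = 0.75·0.08 + 0.18·0.92 = 0.060000 + 0.16560 = 0.22560.
By Bayes' theorem, P(H|E) = 0.060000 / 0.22560 = 0.2660.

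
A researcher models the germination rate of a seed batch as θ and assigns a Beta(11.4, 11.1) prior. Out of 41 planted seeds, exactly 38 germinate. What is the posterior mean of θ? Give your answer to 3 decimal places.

Posterior mean ≈ 0.778

Observing 38 successes and 3 failures updates Beta(11.4, 11.1) by adding the success and failure counts to the two shape parameters: α = 11.4+38 = 49.4, β = 11.1+3 = 14.1.
Posterior mean = α/(α+β) = 49.4/63.5 = 0.778.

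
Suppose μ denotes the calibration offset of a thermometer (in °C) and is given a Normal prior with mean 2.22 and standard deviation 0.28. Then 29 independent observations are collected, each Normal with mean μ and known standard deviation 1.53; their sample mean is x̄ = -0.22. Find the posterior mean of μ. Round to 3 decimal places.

Posterior mean ≈ 1.018

With known σ, the Normal prior is conjugate. Weight on the data is w = (n/σ²)/(n/σ² + 1/τ₀²) = 12.3884/(12.3884+12.7551) = 0.49271.
Posterior mean = w·x̄ + (1−w)·μ₀ = 0.49271·-0.22 + 0.50729·2.22 = 1.018.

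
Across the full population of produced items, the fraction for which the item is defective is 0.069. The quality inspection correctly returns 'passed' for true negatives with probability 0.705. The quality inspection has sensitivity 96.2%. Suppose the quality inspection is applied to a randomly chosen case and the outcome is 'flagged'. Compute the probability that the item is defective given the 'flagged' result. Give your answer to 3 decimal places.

Let H be the event that the item is defective. P(H) = 0.069, so P(¬H) = 0.931. With E the 'flagged' result, P(E|H) = 0.962 and P(E|¬H) = 0.295.
P(E) = 0.962·0.069 + 0.295·0.931 = 0.066378 + 0.27464 = 0.34102.
By Bayes' theorem, P(H|E) = 0.066378 / 0.34102 = 0.195.

P(H | E) ≈ 0.195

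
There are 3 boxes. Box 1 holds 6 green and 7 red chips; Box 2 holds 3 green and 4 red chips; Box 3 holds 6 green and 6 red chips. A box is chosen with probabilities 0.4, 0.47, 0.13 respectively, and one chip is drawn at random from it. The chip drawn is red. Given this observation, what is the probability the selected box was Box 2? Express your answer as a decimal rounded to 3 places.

P(red|Box 1) = 0.5385; P(red|Box 2) = 0.5714; P(red|Box 3) = 0.5.
Prior × likelihood for each source: 0.4·0.5385=0.2154, 0.47·0.5714=0.2686, 0.13·0.5=0.06500. Summing gives P(red) = 0.54896.
P(Box 2 | red) = 0.2686 / 0.54896 = 0.489.

Posterior probability ≈ 0.489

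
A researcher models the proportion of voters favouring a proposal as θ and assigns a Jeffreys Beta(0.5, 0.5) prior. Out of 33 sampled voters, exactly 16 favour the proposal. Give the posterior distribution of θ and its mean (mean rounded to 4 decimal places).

Posterior: Beta(16.5, 17.5); mean ≈ 0.4853

Observing 16 successes and 17 failures updates Beta(0.5, 0.5) by adding the success and failure counts to the two shape parameters: α = 0.5+16 = 16.5, β = 0.5+17 = 17.5.
Posterior mean = α/(α+β) = 16.5/34 = 0.4853.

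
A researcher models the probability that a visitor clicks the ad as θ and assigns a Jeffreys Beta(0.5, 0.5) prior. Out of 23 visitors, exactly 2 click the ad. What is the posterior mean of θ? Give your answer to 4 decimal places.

Posterior mean ≈ 0.1042

Observing 2 successes and 21 failures updates Beta(0.5, 0.5) by adding the success and failure counts to the two shape parameters: α = 0.5+2 = 2.5, β = 0.5+21 = 21.5.
E[θ | data] = 2.5/(2.5+21.5) = 0.1042.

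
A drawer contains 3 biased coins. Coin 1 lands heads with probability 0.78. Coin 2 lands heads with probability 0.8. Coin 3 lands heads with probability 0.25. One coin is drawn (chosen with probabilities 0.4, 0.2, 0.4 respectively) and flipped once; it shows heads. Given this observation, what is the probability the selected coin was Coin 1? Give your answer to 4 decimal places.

Posterior probability ≈ 0.5455

P(heads|C1) = 0.78; P(heads|C2) = 0.8; P(heads|C3) = 0.25.
Prior × likelihood for each source: 0.4·0.78=0.3120, 0.2·0.8=0.1600, 0.4·0.25=0.1000. Summing gives P(heads) = 0.57200.
P(Coin 1 | heads) = 0.3120 / 0.57200 = 0.5455.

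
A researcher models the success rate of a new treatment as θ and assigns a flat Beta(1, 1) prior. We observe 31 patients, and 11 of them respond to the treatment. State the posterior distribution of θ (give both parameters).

The binomial likelihood is conjugate to the Beta prior: with 11 successes and 20 failures, the posterior is Beta(1+11, 1+20) = Beta(12, 21).

Posterior: Beta(12, 21)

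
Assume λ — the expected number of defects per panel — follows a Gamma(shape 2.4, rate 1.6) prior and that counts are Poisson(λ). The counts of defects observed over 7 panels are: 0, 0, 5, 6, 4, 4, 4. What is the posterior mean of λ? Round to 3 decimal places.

Posterior mean ≈ 2.953

Total count ∑xᵢ = 23 over n = 7 panels.
Gamma is conjugate to the Poisson likelihood: posterior is Gamma(shape = 2.4+23 = 25.4, rate = 1.6+7 = 8.6).
Posterior mean = shape/rate = 25.4/8.6 = 2.953.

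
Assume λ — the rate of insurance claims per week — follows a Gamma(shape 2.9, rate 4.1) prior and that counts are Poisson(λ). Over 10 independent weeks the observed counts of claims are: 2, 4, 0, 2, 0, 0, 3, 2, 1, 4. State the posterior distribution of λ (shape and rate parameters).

Posterior: Gamma(shape=20.9, rate=14.1)

Total count ∑xᵢ = 18 over n = 10 weeks.
Gamma is conjugate to the Poisson likelihood: posterior is Gamma(shape = 2.9+18 = 20.9, rate = 4.1+10 = 14.1).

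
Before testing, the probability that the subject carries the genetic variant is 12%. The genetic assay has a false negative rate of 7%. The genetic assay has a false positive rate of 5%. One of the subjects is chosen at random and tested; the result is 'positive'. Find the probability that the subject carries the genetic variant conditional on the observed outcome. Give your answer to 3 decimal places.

P(H | E) ≈ 0.717

Write H for 'the subject carries the genetic variant'. Prior odds H:¬H = 0.12/0.88 = 0.13636. For the 'positive' outcome, the likelihood ratio is 0.93/0.05 = 18.600.
Posterior odds = 0.13636 × 18.600 = 2.5364, so P(H|E) = 2.5364/(1+2.5364) = 0.717.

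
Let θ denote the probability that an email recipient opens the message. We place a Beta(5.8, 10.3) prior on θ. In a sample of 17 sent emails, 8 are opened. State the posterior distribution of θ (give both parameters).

Observing 8 successes and 9 failures updates Beta(5.8, 10.3) by adding the success and failure counts to the two shape parameters: α = 5.8+8 = 13.8, β = 10.3+9 = 19.3.

Posterior: Beta(13.8, 19.3)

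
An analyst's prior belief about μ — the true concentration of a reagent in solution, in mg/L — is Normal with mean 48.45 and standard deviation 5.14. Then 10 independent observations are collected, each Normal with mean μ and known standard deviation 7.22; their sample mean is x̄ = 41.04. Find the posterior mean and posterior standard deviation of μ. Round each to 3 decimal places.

Posterior mean ≈ 42.261; posterior SD ≈ 2.087

With known σ, the Normal prior is conjugate. Weight on the data is w = (n/σ²)/(n/σ² + 1/τ₀²) = 0.191834/(0.191834+0.0378507) = 0.83521.
Posterior mean = w·x̄ + (1−w)·μ₀ = 0.83521·41.04 + 0.16479·48.45 = 42.261. Posterior variance = 1/(0.191834+0.0378507) = 4.35379, so SD = 2.087.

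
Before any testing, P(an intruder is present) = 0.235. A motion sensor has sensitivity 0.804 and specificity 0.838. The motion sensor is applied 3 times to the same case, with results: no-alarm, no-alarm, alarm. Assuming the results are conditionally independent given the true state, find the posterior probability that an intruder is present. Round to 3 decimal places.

Let H be the event that an intruder is present; start with P(H) = 0.235. P('alarm'|H) = 0.804, P('alarm'|¬H) = 0.162.
Update on result 1 ('no-alarm'): P(H) ← 0.196·0.2350 / (0.196·0.2350 + 0.838·0.7650) = 0.046060/0.68713 = 0.0670.
Update on result 2 ('no-alarm'): P(H) ← 0.196·0.0670 / (0.196·0.0670 + 0.838·0.9330) = 0.013138/0.79497 = 0.0165.
Update on result 3 ('alarm'): P(H) ← 0.804·0.0165 / (0.804·0.0165 + 0.162·0.9835) = 0.013288/0.17261 = 0.0770.

Posterior P(H) ≈ 0.077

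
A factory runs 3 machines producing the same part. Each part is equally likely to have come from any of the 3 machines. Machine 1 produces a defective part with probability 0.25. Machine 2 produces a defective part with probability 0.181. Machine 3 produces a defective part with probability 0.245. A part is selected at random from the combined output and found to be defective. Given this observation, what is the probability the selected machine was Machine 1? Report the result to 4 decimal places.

Posterior probability ≈ 0.3698

Tabulate prior·likelihood by source: [1] prior 0.333333, lik 0.25, product 0.08333; [2] prior 0.333333, lik 0.181, product 0.06033; [3] prior 0.333333, lik 0.245, product 0.08167.
Normalizing constant = 0.22533; the posterior for Machine 1 is its product over the sum, 0.08333/0.22533 = 0.3698.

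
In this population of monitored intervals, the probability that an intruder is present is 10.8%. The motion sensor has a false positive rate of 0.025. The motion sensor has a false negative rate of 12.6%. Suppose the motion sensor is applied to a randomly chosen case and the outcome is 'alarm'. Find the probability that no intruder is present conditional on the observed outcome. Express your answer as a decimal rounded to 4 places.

Let H be the event that an intruder is present. P(H) = 0.108, so P(¬H) = 0.892. With E the 'alarm' result, P(E|H) = 0.874 and P(E|¬H) = 0.025.
P(E) = 0.874·0.108 + 0.025·0.892 = 0.094392 + 0.022300 = 0.11669.
By Bayes' theorem, P(H|E) = 0.094392 / 0.11669 = 0.8089. Hence P(¬H|E) = 1 − 0.8089 = 0.1911.

P(¬H | E) ≈ 0.1911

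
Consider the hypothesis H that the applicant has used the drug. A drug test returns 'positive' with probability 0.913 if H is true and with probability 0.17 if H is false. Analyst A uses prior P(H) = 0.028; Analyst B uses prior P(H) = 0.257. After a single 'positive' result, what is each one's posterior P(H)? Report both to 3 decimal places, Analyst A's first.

The likelihood ratio for a 'positive' result is 0.913/0.17 = 5.3706.
Analyst A: prior odds 0.028/0.972 = 0.028807; posterior odds 0.15471; posterior probability 0.134.
Analyst B: prior odds 0.257/0.743 = 0.34590; posterior odds 1.8577; posterior probability 0.650.

Analyst A: 0.134; Analyst B: 0.650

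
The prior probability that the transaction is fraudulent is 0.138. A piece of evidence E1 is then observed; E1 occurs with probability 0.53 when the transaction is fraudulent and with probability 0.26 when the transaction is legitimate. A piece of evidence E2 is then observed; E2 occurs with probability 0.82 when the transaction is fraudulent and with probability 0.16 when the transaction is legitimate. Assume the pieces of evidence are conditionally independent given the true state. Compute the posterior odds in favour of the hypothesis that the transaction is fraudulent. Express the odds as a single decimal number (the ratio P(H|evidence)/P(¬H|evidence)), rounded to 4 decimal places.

Posterior odds ≈ 1.6725

Prior odds = 0.138/(1−0.138) = 0.16009. In log-odds, ln(0.16009) = -1.8320.
Add log likelihood ratios: ln(2.0385) + ln(5.1250) = 2.3463.
Posterior log-odds = 0.51432, so posterior odds = exp(0.51432) = 1.6725.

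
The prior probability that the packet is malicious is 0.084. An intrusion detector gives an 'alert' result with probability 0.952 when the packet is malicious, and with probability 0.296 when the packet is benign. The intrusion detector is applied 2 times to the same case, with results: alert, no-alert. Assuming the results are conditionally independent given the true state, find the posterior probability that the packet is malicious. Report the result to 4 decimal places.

Posterior P(H) ≈ 0.0197

Let H be the event that the packet is malicious; start with P(H) = 0.084. P('alert'|H) = 0.952, P('alert'|¬H) = 0.296.
Update on result 1 ('alert'): P(H) ← 0.952·0.0840 / (0.952·0.0840 + 0.296·0.9160) = 0.079968/0.35110 = 0.2278.
Update on result 2 ('no-alert'): P(H) ← 0.048·0.2278 / (0.048·0.2278 + 0.704·0.7722) = 0.010933/0.55459 = 0.0197.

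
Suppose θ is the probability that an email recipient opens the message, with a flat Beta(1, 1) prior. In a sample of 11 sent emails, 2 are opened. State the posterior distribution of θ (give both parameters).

The binomial likelihood is conjugate to the Beta prior: with 2 successes and 9 failures, the posterior is Beta(1+2, 1+9) = Beta(3, 10).

Posterior: Beta(3, 10)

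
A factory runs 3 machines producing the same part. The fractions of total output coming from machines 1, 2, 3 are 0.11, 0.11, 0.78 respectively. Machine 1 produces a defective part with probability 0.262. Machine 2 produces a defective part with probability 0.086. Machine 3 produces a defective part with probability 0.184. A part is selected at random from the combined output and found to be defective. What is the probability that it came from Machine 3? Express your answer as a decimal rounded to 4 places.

P(defective|M1) = 0.262; P(defective|M2) = 0.086; P(defective|M3) = 0.184.
Prior × likelihood for each source: 0.11·0.262=0.02882, 0.11·0.086=0.009460, 0.78·0.184=0.1435. Summing gives P(defective) = 0.18180.
P(Machine 3 | defective) = 0.1435 / 0.18180 = 0.7894.

Posterior probability ≈ 0.7894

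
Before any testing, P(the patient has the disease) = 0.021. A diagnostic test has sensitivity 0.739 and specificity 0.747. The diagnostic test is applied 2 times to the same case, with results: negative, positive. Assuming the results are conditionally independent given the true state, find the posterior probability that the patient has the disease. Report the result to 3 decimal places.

Posterior P(H) ≈ 0.021

With H the event that the patient has the disease, the joint likelihood of the observed sequence is P(data|H) = 0.261·0.739 = 0.19288 and P(data|¬H) = 0.747·0.253 = 0.18899.
Bayes: P(H|data) = 0.021·0.19288 / (0.021·0.19288 + 0.979·0.18899) = 0.0040505/0.18907 = 0.0214.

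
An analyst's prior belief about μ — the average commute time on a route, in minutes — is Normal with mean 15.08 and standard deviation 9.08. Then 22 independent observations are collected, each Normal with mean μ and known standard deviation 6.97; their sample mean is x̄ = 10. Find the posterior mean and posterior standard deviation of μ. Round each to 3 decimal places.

Posterior mean ≈ 10.133; posterior SD ≈ 1.466

With known σ, the Normal prior is conjugate. Weight on the data is w = (n/σ²)/(n/σ² + 1/τ₀²) = 0.452853/(0.452853+0.0121291) = 0.97391.
Posterior mean = w·x̄ + (1−w)·μ₀ = 0.97391·10 + 0.026085·15.08 = 10.133. Posterior variance = 1/(0.452853+0.0121291) = 2.15062, so SD = 1.466.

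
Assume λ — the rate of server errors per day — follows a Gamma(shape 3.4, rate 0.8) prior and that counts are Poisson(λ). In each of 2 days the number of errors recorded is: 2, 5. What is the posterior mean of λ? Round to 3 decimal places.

Total count ∑xᵢ = 7 over n = 2 days.
Gamma is conjugate to the Poisson likelihood: posterior is Gamma(shape = 3.4+7 = 10.4, rate = 0.8+2 = 2.8).
E[λ | data] = 10.4/2.8 = 3.714.

Posterior mean ≈ 3.714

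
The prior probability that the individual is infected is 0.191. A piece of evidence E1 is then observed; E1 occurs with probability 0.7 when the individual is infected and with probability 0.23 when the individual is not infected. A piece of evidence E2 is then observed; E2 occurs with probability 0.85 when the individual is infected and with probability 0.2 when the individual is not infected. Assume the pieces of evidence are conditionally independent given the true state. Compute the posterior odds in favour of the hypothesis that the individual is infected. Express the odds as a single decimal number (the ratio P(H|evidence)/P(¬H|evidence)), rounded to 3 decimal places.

Prior odds = 0.191/(1−0.191) = 0.23609.
Likelihood ratio for E1 = 0.7/0.23 = 3.0435.
Likelihood ratio for E2 = 0.85/0.2 = 4.2500.
Posterior odds = prior odds × LR₁ × LR₂ = 3.0538.

Posterior odds ≈ 3.054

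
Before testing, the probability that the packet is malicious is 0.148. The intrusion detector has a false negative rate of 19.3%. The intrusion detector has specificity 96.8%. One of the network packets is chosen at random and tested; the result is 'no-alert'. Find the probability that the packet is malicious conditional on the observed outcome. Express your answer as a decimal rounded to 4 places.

Let H be the event that the packet is malicious. P(H) = 0.148, so P(¬H) = 0.852. With E the 'no-alert' result, P(E|H) = 0.193 and P(E|¬H) = 0.968.
P(E) = 0.193·0.148 + 0.968·0.852 = 0.028564 + 0.82474 = 0.85330.
By Bayes' theorem, P(H|E) = 0.028564 / 0.85330 = 0.0335.

P(H | E) ≈ 0.0335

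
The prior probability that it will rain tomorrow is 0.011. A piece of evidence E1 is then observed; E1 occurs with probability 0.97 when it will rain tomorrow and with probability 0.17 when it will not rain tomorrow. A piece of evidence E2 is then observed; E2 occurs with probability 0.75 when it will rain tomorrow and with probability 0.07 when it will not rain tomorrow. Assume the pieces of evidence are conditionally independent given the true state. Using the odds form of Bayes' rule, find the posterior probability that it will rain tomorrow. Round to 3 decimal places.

Posterior probability ≈ 0.405

Prior odds = 0.011/(1−0.011) = 0.011122. In log-odds, ln(0.011122) = -4.4988.
Add log likelihood ratios: ln(5.7059) + ln(10.714) = 4.1131.
Posterior log-odds = -0.38572, so posterior odds = exp(-0.38572) = 0.67996. Converting, P(H|E) = 0.67996/1.6800 = 0.405.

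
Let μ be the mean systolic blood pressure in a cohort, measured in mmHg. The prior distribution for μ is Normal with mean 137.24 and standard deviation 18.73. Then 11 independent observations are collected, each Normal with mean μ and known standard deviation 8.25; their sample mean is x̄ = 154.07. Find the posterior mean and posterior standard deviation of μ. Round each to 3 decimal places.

Prior precision 1/τ₀² = 1/18.73² = 0.00285052; data precision n/σ² = 11/8.25² = 0.161616.
Posterior precision = 0.00285052 + 0.161616 = 0.164467, giving posterior SD = 1/√0.164467 = 2.466.
Posterior mean = (0.00285052·137.24 + 0.161616·154.07) / 0.164467 = 153.778.

Posterior mean ≈ 153.778; posterior SD ≈ 2.466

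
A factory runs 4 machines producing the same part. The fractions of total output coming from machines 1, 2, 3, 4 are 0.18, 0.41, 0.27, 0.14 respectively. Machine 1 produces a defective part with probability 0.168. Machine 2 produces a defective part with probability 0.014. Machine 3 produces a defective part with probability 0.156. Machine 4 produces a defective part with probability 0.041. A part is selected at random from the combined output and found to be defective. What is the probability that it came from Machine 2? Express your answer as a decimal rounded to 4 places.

Posterior probability ≈ 0.0685

Tabulate prior·likelihood by source: [1] prior 0.18, lik 0.168, product 0.03024; [2] prior 0.41, lik 0.014, product 0.005740; [3] prior 0.27, lik 0.156, product 0.04212; [4] prior 0.14, lik 0.041, product 0.005740.
Normalizing constant = 0.083840; the posterior for Machine 2 is its product over the sum, 0.005740/0.083840 = 0.0685.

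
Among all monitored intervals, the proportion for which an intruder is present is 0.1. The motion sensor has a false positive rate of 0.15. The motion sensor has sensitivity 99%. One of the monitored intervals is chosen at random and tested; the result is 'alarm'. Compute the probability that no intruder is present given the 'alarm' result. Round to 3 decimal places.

P(¬H | E) ≈ 0.577

Write H for 'an intruder is present'. Prior odds H:¬H = 0.1/0.9 = 0.11111. For the 'alarm' outcome, the likelihood ratio is 0.99/0.15 = 6.6000.
Posterior odds = 0.11111 × 6.6000 = 0.73333, so P(H|E) = 0.73333/(1+0.73333) = 0.423. Then P(¬H|E) = 1 − 0.423 = 0.577.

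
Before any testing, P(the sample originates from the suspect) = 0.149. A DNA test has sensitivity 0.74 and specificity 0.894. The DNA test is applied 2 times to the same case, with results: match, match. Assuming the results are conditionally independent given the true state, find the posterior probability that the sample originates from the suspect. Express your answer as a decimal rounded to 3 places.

Let H be the event that the sample originates from the suspect; start with P(H) = 0.149. P('match'|H) = 0.74, P('match'|¬H) = 0.106.
Update on result 1 ('match'): P(H) ← 0.74·0.1490 / (0.74·0.1490 + 0.106·0.8510) = 0.11026/0.20047 = 0.5500.
Update on result 2 ('match'): P(H) ← 0.74·0.5500 / (0.74·0.5500 + 0.106·0.4500) = 0.40701/0.45471 = 0.8951.

Posterior P(H) ≈ 0.895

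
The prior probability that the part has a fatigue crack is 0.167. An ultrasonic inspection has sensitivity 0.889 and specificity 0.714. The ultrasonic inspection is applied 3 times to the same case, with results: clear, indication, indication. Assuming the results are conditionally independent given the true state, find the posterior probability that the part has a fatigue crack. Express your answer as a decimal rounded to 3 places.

Let H be the event that the part has a fatigue crack; start with P(H) = 0.167. P('indication'|H) = 0.889, P('indication'|¬H) = 0.286.
Update on result 1 ('clear'): P(H) ← 0.111·0.1670 / (0.111·0.1670 + 0.714·0.8330) = 0.018537/0.61330 = 0.0302.
Update on result 2 ('indication'): P(H) ← 0.889·0.0302 / (0.889·0.0302 + 0.286·0.9698) = 0.026870/0.30423 = 0.0883.
Update on result 3 ('indication'): P(H) ← 0.889·0.0883 / (0.889·0.0883 + 0.286·0.9117) = 0.078519/0.33926 = 0.2314.

Posterior P(H) ≈ 0.231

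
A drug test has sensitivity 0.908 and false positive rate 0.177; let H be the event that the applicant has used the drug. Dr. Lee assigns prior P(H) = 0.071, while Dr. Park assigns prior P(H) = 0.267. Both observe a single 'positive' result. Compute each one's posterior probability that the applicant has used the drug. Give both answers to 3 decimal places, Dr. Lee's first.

P('+'|H) = 0.908, P('+'|¬H) = 0.177.
Dr. Lee: numerator 0.908·0.071 = 0.064468; evidence = 0.064468+0.177·0.929 = 0.22890; posterior = 0.282.
Dr. Park: numerator 0.908·0.267 = 0.24244; evidence = 0.24244+0.177·0.733 = 0.37218; posterior = 0.651.

Dr. Lee: 0.282; Dr. Park: 0.651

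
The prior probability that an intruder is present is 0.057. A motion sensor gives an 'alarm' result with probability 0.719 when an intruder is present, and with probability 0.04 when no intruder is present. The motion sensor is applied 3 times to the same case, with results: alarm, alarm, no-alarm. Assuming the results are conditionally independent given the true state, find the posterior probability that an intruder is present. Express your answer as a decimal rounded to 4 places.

Posterior P(H) ≈ 0.8511

Let H be the event that an intruder is present; start with P(H) = 0.057. P('alarm'|H) = 0.719, P('alarm'|¬H) = 0.04.
Update on result 1 ('alarm'): P(H) ← 0.719·0.0570 / (0.719·0.0570 + 0.04·0.9430) = 0.040983/0.078703 = 0.5207.
Update on result 2 ('alarm'): P(H) ← 0.719·0.5207 / (0.719·0.5207 + 0.04·0.4793) = 0.37440/0.39358 = 0.9513.
Update on result 3 ('no-alarm'): P(H) ← 0.281·0.9513 / (0.281·0.9513 + 0.96·0.0487) = 0.26731/0.31407 = 0.8511.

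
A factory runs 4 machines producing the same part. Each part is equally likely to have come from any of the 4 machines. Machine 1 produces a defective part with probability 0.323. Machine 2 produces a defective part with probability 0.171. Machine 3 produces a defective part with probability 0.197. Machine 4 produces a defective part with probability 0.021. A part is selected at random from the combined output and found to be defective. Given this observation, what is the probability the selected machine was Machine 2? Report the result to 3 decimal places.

Posterior probability ≈ 0.240

Tabulate prior·likelihood by source: [1] prior 0.25, lik 0.323, product 0.08075; [2] prior 0.25, lik 0.171, product 0.04275; [3] prior 0.25, lik 0.197, product 0.04925; [4] prior 0.25, lik 0.021, product 0.005250.
Normalizing constant = 0.17800; the posterior for Machine 2 is its product over the sum, 0.04275/0.17800 = 0.240.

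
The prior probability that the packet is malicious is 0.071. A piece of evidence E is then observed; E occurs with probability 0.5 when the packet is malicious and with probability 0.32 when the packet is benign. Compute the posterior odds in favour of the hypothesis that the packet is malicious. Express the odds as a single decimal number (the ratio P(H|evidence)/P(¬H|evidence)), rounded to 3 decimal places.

Prior odds = 0.071/(1−0.071) = 0.076426. In log-odds, ln(0.076426) = -2.5714.
Add log likelihood ratio: ln(1.5625) = 0.44629.
Posterior log-odds = -2.1251, so posterior odds = exp(-2.1251) = 0.11942.

Posterior odds ≈ 0.119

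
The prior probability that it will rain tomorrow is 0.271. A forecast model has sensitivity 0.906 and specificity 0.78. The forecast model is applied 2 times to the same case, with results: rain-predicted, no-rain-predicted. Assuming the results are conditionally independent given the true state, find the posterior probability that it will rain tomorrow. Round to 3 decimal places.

Let H be the event that it will rain tomorrow; start with P(H) = 0.271. P('rain-predicted'|H) = 0.906, P('rain-predicted'|¬H) = 0.22.
Update on result 1 ('rain-predicted'): P(H) ← 0.906·0.2710 / (0.906·0.2710 + 0.22·0.7290) = 0.24553/0.40591 = 0.6049.
Update on result 2 ('no-rain-predicted'): P(H) ← 0.094·0.6049 / (0.094·0.6049 + 0.78·0.3951) = 0.056859/0.36505 = 0.1558.

Posterior P(H) ≈ 0.156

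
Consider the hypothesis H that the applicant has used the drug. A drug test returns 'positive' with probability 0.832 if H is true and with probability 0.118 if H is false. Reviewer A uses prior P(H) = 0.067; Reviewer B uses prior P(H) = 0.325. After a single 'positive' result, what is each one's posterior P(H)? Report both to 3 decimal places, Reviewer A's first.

P('+'|H) = 0.832, P('+'|¬H) = 0.118.
Reviewer A: numerator 0.832·0.067 = 0.055744; evidence = 0.055744+0.118·0.933 = 0.16584; posterior = 0.336.
Reviewer B: numerator 0.832·0.325 = 0.27040; evidence = 0.27040+0.118·0.675 = 0.35005; posterior = 0.772.

Reviewer A: 0.336; Reviewer B: 0.772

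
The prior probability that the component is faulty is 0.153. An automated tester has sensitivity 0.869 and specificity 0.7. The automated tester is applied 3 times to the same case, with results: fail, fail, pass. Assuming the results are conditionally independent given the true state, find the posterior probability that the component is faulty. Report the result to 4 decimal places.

Posterior P(H) ≈ 0.2210

With H the event that the component is faulty, the joint likelihood of the observed sequence is P(data|H) = 0.869·0.869·0.131 = 0.098926 and P(data|¬H) = 0.3·0.3·0.7 = 0.063000.
Bayes: P(H|data) = 0.153·0.098926 / (0.153·0.098926 + 0.847·0.063000) = 0.015136/0.068497 = 0.2210.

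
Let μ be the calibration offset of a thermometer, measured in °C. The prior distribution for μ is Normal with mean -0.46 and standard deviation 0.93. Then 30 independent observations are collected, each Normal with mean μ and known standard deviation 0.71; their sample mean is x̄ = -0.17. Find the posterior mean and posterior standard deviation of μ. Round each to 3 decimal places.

With known σ, the Normal prior is conjugate. Weight on the data is w = (n/σ²)/(n/σ² + 1/τ₀²) = 59.5120/(59.5120+1.15620) = 0.98094.
Posterior mean = w·x̄ + (1−w)·μ₀ = 0.98094·-0.17 + 0.019058·-0.46 = -0.176. Posterior variance = 1/(59.5120+1.15620) = 0.0164831, so SD = 0.128.

Posterior mean ≈ -0.176; posterior SD ≈ 0.128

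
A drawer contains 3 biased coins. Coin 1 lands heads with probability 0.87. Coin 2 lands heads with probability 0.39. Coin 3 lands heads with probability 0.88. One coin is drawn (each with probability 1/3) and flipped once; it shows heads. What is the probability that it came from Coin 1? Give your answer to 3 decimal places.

Tabulate prior·likelihood by source: [1] prior 0.333333, lik 0.87, product 0.2900; [2] prior 0.333333, lik 0.39, product 0.1300; [3] prior 0.333333, lik 0.88, product 0.2933.
Normalizing constant = 0.71333; the posterior for Coin 1 is its product over the sum, 0.2900/0.71333 = 0.407.

Posterior probability ≈ 0.407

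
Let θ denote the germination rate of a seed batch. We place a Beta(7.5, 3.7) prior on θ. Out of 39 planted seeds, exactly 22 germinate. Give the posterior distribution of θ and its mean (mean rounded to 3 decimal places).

Observing 22 successes and 17 failures updates Beta(7.5, 3.7) by adding the success and failure counts to the two shape parameters: α = 7.5+22 = 29.5, β = 3.7+17 = 20.7.
Posterior mean = α/(α+β) = 29.5/50.2 = 0.588.

Posterior: Beta(29.5, 20.7); mean ≈ 0.588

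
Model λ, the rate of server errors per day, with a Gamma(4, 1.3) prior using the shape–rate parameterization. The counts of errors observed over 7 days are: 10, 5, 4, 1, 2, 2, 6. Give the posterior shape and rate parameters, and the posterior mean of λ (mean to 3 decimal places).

The Poisson likelihood adds the total count to the shape and the number of exposure periods to the rate. Here ∑xᵢ = 30 and n = 7, so shape 4→34 and rate 1.3→8.3.
Posterior mean = shape/rate = 34/8.3 = 4.096.

Posterior: Gamma(shape=34, rate=8.3); mean ≈ 4.096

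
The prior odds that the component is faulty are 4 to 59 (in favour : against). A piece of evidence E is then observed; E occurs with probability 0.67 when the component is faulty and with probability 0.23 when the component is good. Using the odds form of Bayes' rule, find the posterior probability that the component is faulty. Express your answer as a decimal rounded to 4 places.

Prior odds = 4/59 = 0.067797.
Likelihood ratio for E = 0.67/0.23 = 2.9130.
Posterior odds = prior odds × LR = 0.19749.
Posterior probability = odds/(1+odds) = 0.19749/1.1975 = 0.1649.

Posterior probability ≈ 0.1649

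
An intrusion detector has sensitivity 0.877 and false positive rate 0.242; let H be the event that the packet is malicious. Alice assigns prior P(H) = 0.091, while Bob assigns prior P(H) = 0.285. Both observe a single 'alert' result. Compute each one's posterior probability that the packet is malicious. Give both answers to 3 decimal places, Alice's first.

Alice: 0.266; Bob: 0.591

The likelihood ratio for an 'alert' result is 0.877/0.242 = 3.6240.
Alice: prior odds 0.091/0.909 = 0.10011; posterior odds 0.36280; posterior probability 0.266.
Bob: prior odds 0.285/0.715 = 0.39860; posterior odds 1.4445; posterior probability 0.591.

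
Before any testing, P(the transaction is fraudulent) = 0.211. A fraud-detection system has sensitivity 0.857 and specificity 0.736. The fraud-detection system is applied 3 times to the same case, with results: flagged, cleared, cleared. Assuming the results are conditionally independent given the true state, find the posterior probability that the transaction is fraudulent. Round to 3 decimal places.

Posterior P(H) ≈ 0.032

Let H be the event that the transaction is fraudulent; start with P(H) = 0.211. P('flagged'|H) = 0.857, P('flagged'|¬H) = 0.264.
Update on result 1 ('flagged'): P(H) ← 0.857·0.2110 / (0.857·0.2110 + 0.264·0.7890) = 0.18083/0.38912 = 0.4647.
Update on result 2 ('cleared'): P(H) ← 0.143·0.4647 / (0.143·0.4647 + 0.736·0.5353) = 0.066453/0.46043 = 0.1443.
Update on result 3 ('cleared'): P(H) ← 0.143·0.1443 / (0.143·0.1443 + 0.736·0.8557) = 0.020639/0.65041 = 0.0317.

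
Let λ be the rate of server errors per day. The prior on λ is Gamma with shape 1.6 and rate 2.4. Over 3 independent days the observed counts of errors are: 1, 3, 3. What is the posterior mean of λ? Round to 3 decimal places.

The Poisson likelihood adds the total count to the shape and the number of exposure periods to the rate. Here ∑xᵢ = 7 and n = 3, so shape 1.6→8.6 and rate 2.4→5.4.
Posterior mean = shape/rate = 8.6/5.4 = 1.593.

Posterior mean ≈ 1.593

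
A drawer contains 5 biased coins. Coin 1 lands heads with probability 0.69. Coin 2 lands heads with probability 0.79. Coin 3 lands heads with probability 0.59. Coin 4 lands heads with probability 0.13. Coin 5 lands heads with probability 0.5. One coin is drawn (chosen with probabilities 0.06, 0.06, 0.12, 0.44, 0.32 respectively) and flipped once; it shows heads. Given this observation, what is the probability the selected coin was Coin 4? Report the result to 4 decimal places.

Posterior probability ≈ 0.1518

P(heads|C1) = 0.69; P(heads|C2) = 0.79; P(heads|C3) = 0.59; P(heads|C4) = 0.13; P(heads|C5) = 0.5.
Prior × likelihood for each source: 0.06·0.69=0.04140, 0.06·0.79=0.04740, 0.12·0.59=0.07080, 0.44·0.13=0.05720, 0.32·0.5=0.1600. Summing gives P(heads) = 0.37680.
P(Coin 4 | heads) = 0.05720 / 0.37680 = 0.1518.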